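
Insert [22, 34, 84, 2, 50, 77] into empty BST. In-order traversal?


Insert 22: root
Insert 34: R from 22
Insert 84: R from 22 -> R from 34
Insert 2: L from 22
Insert 50: R from 22 -> R from 34 -> L from 84
Insert 77: R from 22 -> R from 34 -> L from 84 -> R from 50

In-order: [2, 22, 34, 50, 77, 84]


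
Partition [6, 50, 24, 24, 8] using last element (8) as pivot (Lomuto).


Pivot: 8
  6 <= 8: advance i (no swap)
Place pivot at 1: [6, 8, 24, 24, 50]

Partitioned: [6, 8, 24, 24, 50]


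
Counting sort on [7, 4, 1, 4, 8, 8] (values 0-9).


Input: [7, 4, 1, 4, 8, 8]
Counts: [0, 1, 0, 0, 2, 0, 0, 1, 2, 0]

Sorted: [1, 4, 4, 7, 8, 8]


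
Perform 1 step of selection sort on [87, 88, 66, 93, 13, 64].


Initial: [87, 88, 66, 93, 13, 64]
Step 1: min=13 at 4
  Swap: [13, 88, 66, 93, 87, 64]

After 1 step: [13, 88, 66, 93, 87, 64]


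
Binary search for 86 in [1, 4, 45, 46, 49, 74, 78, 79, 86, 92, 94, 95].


Step 1: lo=0, hi=11, mid=5, val=74
Step 2: lo=6, hi=11, mid=8, val=86

Found at index 8


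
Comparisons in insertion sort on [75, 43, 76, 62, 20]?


Algorithm: insertion sort
Input: [75, 43, 76, 62, 20]
Sorted: [20, 43, 62, 75, 76]

9


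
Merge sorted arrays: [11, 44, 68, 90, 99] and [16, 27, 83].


Take 11 from A
Take 16 from B
Take 27 from B
Take 44 from A
Take 68 from A
Take 83 from B

Merged: [11, 16, 27, 44, 68, 83, 90, 99]


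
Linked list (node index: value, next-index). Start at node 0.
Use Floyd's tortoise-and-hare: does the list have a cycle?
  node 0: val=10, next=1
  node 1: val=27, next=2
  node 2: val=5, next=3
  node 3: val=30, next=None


Floyd's tortoise (slow, +1) and hare (fast, +2):
  init: slow=0, fast=0
  step 1: slow=1, fast=2
  step 2: fast 2->3->None, no cycle

Cycle: no


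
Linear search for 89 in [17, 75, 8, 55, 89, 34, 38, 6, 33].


i=0: 17!=89
i=1: 75!=89
i=2: 8!=89
i=3: 55!=89
i=4: 89==89 found!

Found at 4, 5 comps


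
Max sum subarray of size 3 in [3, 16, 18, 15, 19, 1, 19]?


[0:3]: 37
[1:4]: 49
[2:5]: 52
[3:6]: 35
[4:7]: 39

Max: 52 at [2:5]


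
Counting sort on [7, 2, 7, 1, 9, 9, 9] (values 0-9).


Input: [7, 2, 7, 1, 9, 9, 9]
Counts: [0, 1, 1, 0, 0, 0, 0, 2, 0, 3]

Sorted: [1, 2, 7, 7, 9, 9, 9]


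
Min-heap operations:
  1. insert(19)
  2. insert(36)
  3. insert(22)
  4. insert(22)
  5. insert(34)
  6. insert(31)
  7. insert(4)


insert(19) -> [19]
insert(36) -> [19, 36]
insert(22) -> [19, 36, 22]
insert(22) -> [19, 22, 22, 36]
insert(34) -> [19, 22, 22, 36, 34]
insert(31) -> [19, 22, 22, 36, 34, 31]
insert(4) -> [4, 22, 19, 36, 34, 31, 22]

Final heap: [4, 22, 19, 36, 34, 31, 22]


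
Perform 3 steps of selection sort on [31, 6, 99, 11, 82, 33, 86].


Initial: [31, 6, 99, 11, 82, 33, 86]
Step 1: min=6 at 1
  Swap: [6, 31, 99, 11, 82, 33, 86]
Step 2: min=11 at 3
  Swap: [6, 11, 99, 31, 82, 33, 86]
Step 3: min=31 at 3
  Swap: [6, 11, 31, 99, 82, 33, 86]

After 3 steps: [6, 11, 31, 99, 82, 33, 86]


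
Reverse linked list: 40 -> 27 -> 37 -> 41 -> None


Step 1: curr=40, set curr.next=prev(None) | reversed so far: 40
Step 2: curr=27, set curr.next=prev(40) | reversed so far: 27 -> 40
Step 3: curr=37, set curr.next=prev(27) | reversed so far: 37 -> 27 -> 40
Step 4: curr=41, set curr.next=prev(37) | reversed so far: 41 -> 37 -> 27 -> 40

41 -> 37 -> 27 -> 40 -> None


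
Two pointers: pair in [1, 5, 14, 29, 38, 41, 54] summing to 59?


lo=0(1)+hi=6(54)=55
lo=1(5)+hi=6(54)=59

Yes: 5+54=59


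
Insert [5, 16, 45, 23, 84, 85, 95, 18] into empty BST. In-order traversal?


Insert 5: root
Insert 16: R from 5
Insert 45: R from 5 -> R from 16
Insert 23: R from 5 -> R from 16 -> L from 45
Insert 84: R from 5 -> R from 16 -> R from 45
Insert 85: R from 5 -> R from 16 -> R from 45 -> R from 84
Insert 95: R from 5 -> R from 16 -> R from 45 -> R from 84 -> R from 85
Insert 18: R from 5 -> R from 16 -> L from 45 -> L from 23

In-order: [5, 16, 18, 23, 45, 84, 85, 95]


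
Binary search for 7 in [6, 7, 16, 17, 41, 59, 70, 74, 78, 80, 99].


Step 1: lo=0, hi=10, mid=5, val=59
Step 2: lo=0, hi=4, mid=2, val=16
Step 3: lo=0, hi=1, mid=0, val=6
Step 4: lo=1, hi=1, mid=1, val=7

Found at index 1


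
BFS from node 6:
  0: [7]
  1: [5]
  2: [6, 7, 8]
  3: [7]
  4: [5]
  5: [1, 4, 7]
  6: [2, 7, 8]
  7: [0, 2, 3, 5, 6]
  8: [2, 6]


Visit 6, enqueue [2, 7, 8]
Visit 2, enqueue []
Visit 7, enqueue [0, 3, 5]
Visit 8, enqueue []
Visit 0, enqueue []
Visit 3, enqueue []
Visit 5, enqueue [1, 4]
Visit 1, enqueue []
Visit 4, enqueue []

BFS order: [6, 2, 7, 8, 0, 3, 5, 1, 4]


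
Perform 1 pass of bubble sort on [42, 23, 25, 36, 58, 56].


Initial: [42, 23, 25, 36, 58, 56]
Pass 1: [23, 25, 36, 42, 56, 58] (4 swaps)

After 1 pass: [23, 25, 36, 42, 56, 58]


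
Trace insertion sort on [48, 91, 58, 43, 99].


Initial: [48, 91, 58, 43, 99]
Insert 91: [48, 91, 58, 43, 99]
Insert 58: [48, 58, 91, 43, 99]
Insert 43: [43, 48, 58, 91, 99]
Insert 99: [43, 48, 58, 91, 99]

Sorted: [43, 48, 58, 91, 99]


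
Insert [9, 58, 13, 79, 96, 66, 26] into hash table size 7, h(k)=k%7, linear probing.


Insert 9: h=2 -> slot 2
Insert 58: h=2, 1 probes -> slot 3
Insert 13: h=6 -> slot 6
Insert 79: h=2, 2 probes -> slot 4
Insert 96: h=5 -> slot 5
Insert 66: h=3, 4 probes -> slot 0
Insert 26: h=5, 3 probes -> slot 1

Table: [66, 26, 9, 58, 79, 96, 13]


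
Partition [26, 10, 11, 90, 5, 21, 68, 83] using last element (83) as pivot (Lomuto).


Pivot: 83
  26 <= 83: advance i (no swap)
  10 <= 83: advance i (no swap)
  11 <= 83: advance i (no swap)
  5 <= 83: swap -> [26, 10, 11, 5, 90, 21, 68, 83]
  21 <= 83: swap -> [26, 10, 11, 5, 21, 90, 68, 83]
  68 <= 83: swap -> [26, 10, 11, 5, 21, 68, 90, 83]
Place pivot at 6: [26, 10, 11, 5, 21, 68, 83, 90]

Partitioned: [26, 10, 11, 5, 21, 68, 83, 90]


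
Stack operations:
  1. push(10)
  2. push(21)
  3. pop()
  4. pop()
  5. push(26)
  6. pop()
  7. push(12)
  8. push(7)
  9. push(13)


push(10) -> [10]
push(21) -> [10, 21]
pop()->21, [10]
pop()->10, []
push(26) -> [26]
pop()->26, []
push(12) -> [12]
push(7) -> [12, 7]
push(13) -> [12, 7, 13]

Final stack: [12, 7, 13]


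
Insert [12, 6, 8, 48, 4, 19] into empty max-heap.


Insert 12: [12]
Insert 6: [12, 6]
Insert 8: [12, 6, 8]
Insert 48: [48, 12, 8, 6]
Insert 4: [48, 12, 8, 6, 4]
Insert 19: [48, 12, 19, 6, 4, 8]

Final heap: [48, 12, 19, 6, 4, 8]


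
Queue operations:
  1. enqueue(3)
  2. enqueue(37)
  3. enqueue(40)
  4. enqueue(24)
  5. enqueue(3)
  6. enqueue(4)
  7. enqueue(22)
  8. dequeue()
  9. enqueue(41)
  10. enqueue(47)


enqueue(3) -> [3]
enqueue(37) -> [3, 37]
enqueue(40) -> [3, 37, 40]
enqueue(24) -> [3, 37, 40, 24]
enqueue(3) -> [3, 37, 40, 24, 3]
enqueue(4) -> [3, 37, 40, 24, 3, 4]
enqueue(22) -> [3, 37, 40, 24, 3, 4, 22]
dequeue()->3, [37, 40, 24, 3, 4, 22]
enqueue(41) -> [37, 40, 24, 3, 4, 22, 41]
enqueue(47) -> [37, 40, 24, 3, 4, 22, 41, 47]

Final queue: [37, 40, 24, 3, 4, 22, 41, 47]


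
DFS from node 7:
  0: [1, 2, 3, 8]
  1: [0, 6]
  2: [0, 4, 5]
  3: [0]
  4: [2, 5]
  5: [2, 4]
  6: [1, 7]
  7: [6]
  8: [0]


Visit 7, push [6]
Visit 6, push [1]
Visit 1, push [0]
Visit 0, push [8, 3, 2]
Visit 2, push [5, 4]
Visit 4, push [5]
Visit 5, push []
Visit 3, push []
Visit 8, push []

DFS order: [7, 6, 1, 0, 2, 4, 5, 3, 8]


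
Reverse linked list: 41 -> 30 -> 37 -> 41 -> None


Step 1: curr=41, set curr.next=prev(None) | reversed so far: 41
Step 2: curr=30, set curr.next=prev(41) | reversed so far: 30 -> 41
Step 3: curr=37, set curr.next=prev(30) | reversed so far: 37 -> 30 -> 41
Step 4: curr=41, set curr.next=prev(37) | reversed so far: 41 -> 37 -> 30 -> 41

41 -> 37 -> 30 -> 41 -> None


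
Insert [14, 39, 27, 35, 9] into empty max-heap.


Insert 14: [14]
Insert 39: [39, 14]
Insert 27: [39, 14, 27]
Insert 35: [39, 35, 27, 14]
Insert 9: [39, 35, 27, 14, 9]

Final heap: [39, 35, 27, 14, 9]


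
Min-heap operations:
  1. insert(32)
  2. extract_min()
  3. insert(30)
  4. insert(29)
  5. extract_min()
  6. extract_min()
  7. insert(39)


insert(32) -> [32]
extract_min()->32, []
insert(30) -> [30]
insert(29) -> [29, 30]
extract_min()->29, [30]
extract_min()->30, []
insert(39) -> [39]

Final heap: [39]


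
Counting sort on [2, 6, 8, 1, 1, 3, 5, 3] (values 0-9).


Input: [2, 6, 8, 1, 1, 3, 5, 3]
Counts: [0, 2, 1, 2, 0, 1, 1, 0, 1, 0]

Sorted: [1, 1, 2, 3, 3, 5, 6, 8]


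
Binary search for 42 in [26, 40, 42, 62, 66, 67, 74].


Step 1: lo=0, hi=6, mid=3, val=62
Step 2: lo=0, hi=2, mid=1, val=40
Step 3: lo=2, hi=2, mid=2, val=42

Found at index 2


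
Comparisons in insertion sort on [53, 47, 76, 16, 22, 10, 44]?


Algorithm: insertion sort
Input: [53, 47, 76, 16, 22, 10, 44]
Sorted: [10, 16, 22, 44, 47, 53, 76]

18


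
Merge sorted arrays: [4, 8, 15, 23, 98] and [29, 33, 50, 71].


Take 4 from A
Take 8 from A
Take 15 from A
Take 23 from A
Take 29 from B
Take 33 from B
Take 50 from B
Take 71 from B

Merged: [4, 8, 15, 23, 29, 33, 50, 71, 98]


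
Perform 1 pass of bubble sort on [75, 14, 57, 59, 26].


Initial: [75, 14, 57, 59, 26]
Pass 1: [14, 57, 59, 26, 75] (4 swaps)

After 1 pass: [14, 57, 59, 26, 75]


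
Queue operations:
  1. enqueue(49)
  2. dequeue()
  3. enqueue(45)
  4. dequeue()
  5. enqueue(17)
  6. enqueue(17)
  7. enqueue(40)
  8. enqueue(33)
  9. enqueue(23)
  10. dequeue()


enqueue(49) -> [49]
dequeue()->49, []
enqueue(45) -> [45]
dequeue()->45, []
enqueue(17) -> [17]
enqueue(17) -> [17, 17]
enqueue(40) -> [17, 17, 40]
enqueue(33) -> [17, 17, 40, 33]
enqueue(23) -> [17, 17, 40, 33, 23]
dequeue()->17, [17, 40, 33, 23]

Final queue: [17, 40, 33, 23]


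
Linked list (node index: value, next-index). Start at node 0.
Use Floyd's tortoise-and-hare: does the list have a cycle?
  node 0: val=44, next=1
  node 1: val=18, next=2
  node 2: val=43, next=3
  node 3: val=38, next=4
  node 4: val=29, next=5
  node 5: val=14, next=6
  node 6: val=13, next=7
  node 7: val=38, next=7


Floyd's tortoise (slow, +1) and hare (fast, +2):
  init: slow=0, fast=0
  step 1: slow=1, fast=2
  step 2: slow=2, fast=4
  step 3: slow=3, fast=6
  step 4: slow=4, fast=7
  step 5: slow=5, fast=7
  step 6: slow=6, fast=7
  step 7: slow=7, fast=7
  slow == fast at node 7: cycle detected

Cycle: yes


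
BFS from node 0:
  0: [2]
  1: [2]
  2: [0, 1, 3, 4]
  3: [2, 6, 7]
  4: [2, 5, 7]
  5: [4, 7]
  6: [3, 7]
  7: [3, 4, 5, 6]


Visit 0, enqueue [2]
Visit 2, enqueue [1, 3, 4]
Visit 1, enqueue []
Visit 3, enqueue [6, 7]
Visit 4, enqueue [5]
Visit 6, enqueue []
Visit 7, enqueue []
Visit 5, enqueue []

BFS order: [0, 2, 1, 3, 4, 6, 7, 5]


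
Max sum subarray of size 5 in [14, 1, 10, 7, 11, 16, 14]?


[0:5]: 43
[1:6]: 45
[2:7]: 58

Max: 58 at [2:7]


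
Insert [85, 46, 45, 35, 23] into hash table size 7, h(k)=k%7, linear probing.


Insert 85: h=1 -> slot 1
Insert 46: h=4 -> slot 4
Insert 45: h=3 -> slot 3
Insert 35: h=0 -> slot 0
Insert 23: h=2 -> slot 2

Table: [35, 85, 23, 45, 46, None, None]


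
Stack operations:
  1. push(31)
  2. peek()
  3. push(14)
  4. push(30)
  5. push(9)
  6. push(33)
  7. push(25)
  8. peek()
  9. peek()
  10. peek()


push(31) -> [31]
peek()->31
push(14) -> [31, 14]
push(30) -> [31, 14, 30]
push(9) -> [31, 14, 30, 9]
push(33) -> [31, 14, 30, 9, 33]
push(25) -> [31, 14, 30, 9, 33, 25]
peek()->25
peek()->25
peek()->25

Final stack: [31, 14, 30, 9, 33, 25]


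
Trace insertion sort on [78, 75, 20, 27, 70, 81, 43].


Initial: [78, 75, 20, 27, 70, 81, 43]
Insert 75: [75, 78, 20, 27, 70, 81, 43]
Insert 20: [20, 75, 78, 27, 70, 81, 43]
Insert 27: [20, 27, 75, 78, 70, 81, 43]
Insert 70: [20, 27, 70, 75, 78, 81, 43]
Insert 81: [20, 27, 70, 75, 78, 81, 43]
Insert 43: [20, 27, 43, 70, 75, 78, 81]

Sorted: [20, 27, 43, 70, 75, 78, 81]


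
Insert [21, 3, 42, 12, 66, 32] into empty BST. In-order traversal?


Insert 21: root
Insert 3: L from 21
Insert 42: R from 21
Insert 12: L from 21 -> R from 3
Insert 66: R from 21 -> R from 42
Insert 32: R from 21 -> L from 42

In-order: [3, 12, 21, 32, 42, 66]


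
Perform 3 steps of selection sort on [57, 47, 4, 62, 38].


Initial: [57, 47, 4, 62, 38]
Step 1: min=4 at 2
  Swap: [4, 47, 57, 62, 38]
Step 2: min=38 at 4
  Swap: [4, 38, 57, 62, 47]
Step 3: min=47 at 4
  Swap: [4, 38, 47, 62, 57]

After 3 steps: [4, 38, 47, 62, 57]


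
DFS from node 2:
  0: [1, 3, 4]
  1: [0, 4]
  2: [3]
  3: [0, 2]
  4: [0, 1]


Visit 2, push [3]
Visit 3, push [0]
Visit 0, push [4, 1]
Visit 1, push [4]
Visit 4, push []

DFS order: [2, 3, 0, 1, 4]


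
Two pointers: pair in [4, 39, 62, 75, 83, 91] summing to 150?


lo=0(4)+hi=5(91)=95
lo=1(39)+hi=5(91)=130
lo=2(62)+hi=5(91)=153
lo=2(62)+hi=4(83)=145
lo=3(75)+hi=4(83)=158

No pair found


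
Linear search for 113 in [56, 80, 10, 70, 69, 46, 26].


i=0: 56!=113
i=1: 80!=113
i=2: 10!=113
i=3: 70!=113
i=4: 69!=113
i=5: 46!=113
i=6: 26!=113

Not found, 7 comps


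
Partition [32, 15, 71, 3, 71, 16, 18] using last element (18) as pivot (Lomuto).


Pivot: 18
  15 <= 18: swap -> [15, 32, 71, 3, 71, 16, 18]
  3 <= 18: swap -> [15, 3, 71, 32, 71, 16, 18]
  16 <= 18: swap -> [15, 3, 16, 32, 71, 71, 18]
Place pivot at 3: [15, 3, 16, 18, 71, 71, 32]

Partitioned: [15, 3, 16, 18, 71, 71, 32]


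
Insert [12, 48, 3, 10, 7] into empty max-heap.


Insert 12: [12]
Insert 48: [48, 12]
Insert 3: [48, 12, 3]
Insert 10: [48, 12, 3, 10]
Insert 7: [48, 12, 3, 10, 7]

Final heap: [48, 12, 3, 10, 7]


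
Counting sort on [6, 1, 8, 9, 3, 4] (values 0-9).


Input: [6, 1, 8, 9, 3, 4]
Counts: [0, 1, 0, 1, 1, 0, 1, 0, 1, 1]

Sorted: [1, 3, 4, 6, 8, 9]


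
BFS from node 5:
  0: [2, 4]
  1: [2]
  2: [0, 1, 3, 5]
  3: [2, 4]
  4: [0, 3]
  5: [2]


Visit 5, enqueue [2]
Visit 2, enqueue [0, 1, 3]
Visit 0, enqueue [4]
Visit 1, enqueue []
Visit 3, enqueue []
Visit 4, enqueue []

BFS order: [5, 2, 0, 1, 3, 4]


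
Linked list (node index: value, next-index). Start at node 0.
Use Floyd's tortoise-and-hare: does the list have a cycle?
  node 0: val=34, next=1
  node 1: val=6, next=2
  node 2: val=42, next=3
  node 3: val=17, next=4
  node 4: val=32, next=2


Floyd's tortoise (slow, +1) and hare (fast, +2):
  init: slow=0, fast=0
  step 1: slow=1, fast=2
  step 2: slow=2, fast=4
  step 3: slow=3, fast=3
  slow == fast at node 3: cycle detected

Cycle: yes


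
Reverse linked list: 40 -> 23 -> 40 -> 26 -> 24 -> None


Step 1: curr=40, set curr.next=prev(None) | reversed so far: 40
Step 2: curr=23, set curr.next=prev(40) | reversed so far: 23 -> 40
Step 3: curr=40, set curr.next=prev(23) | reversed so far: 40 -> 23 -> 40
Step 4: curr=26, set curr.next=prev(40) | reversed so far: 26 -> 40 -> 23 -> 40
Step 5: curr=24, set curr.next=prev(26) | reversed so far: 24 -> 26 -> 40 -> 23 -> 40

24 -> 26 -> 40 -> 23 -> 40 -> None


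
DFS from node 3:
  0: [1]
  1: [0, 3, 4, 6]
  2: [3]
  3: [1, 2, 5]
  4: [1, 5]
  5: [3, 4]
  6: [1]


Visit 3, push [5, 2, 1]
Visit 1, push [6, 4, 0]
Visit 0, push []
Visit 4, push [5]
Visit 5, push []
Visit 6, push []
Visit 2, push []

DFS order: [3, 1, 0, 4, 5, 6, 2]


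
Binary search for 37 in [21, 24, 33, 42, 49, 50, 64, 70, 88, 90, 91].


Step 1: lo=0, hi=10, mid=5, val=50
Step 2: lo=0, hi=4, mid=2, val=33
Step 3: lo=3, hi=4, mid=3, val=42

Not found


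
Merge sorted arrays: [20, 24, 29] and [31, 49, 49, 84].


Take 20 from A
Take 24 from A
Take 29 from A

Merged: [20, 24, 29, 31, 49, 49, 84]


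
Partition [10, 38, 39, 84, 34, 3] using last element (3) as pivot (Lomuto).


Pivot: 3
Place pivot at 0: [3, 38, 39, 84, 34, 10]

Partitioned: [3, 38, 39, 84, 34, 10]


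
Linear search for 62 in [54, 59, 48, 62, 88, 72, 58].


i=0: 54!=62
i=1: 59!=62
i=2: 48!=62
i=3: 62==62 found!

Found at 3, 4 comps


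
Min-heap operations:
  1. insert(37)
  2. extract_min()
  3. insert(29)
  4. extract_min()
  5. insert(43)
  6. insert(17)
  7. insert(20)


insert(37) -> [37]
extract_min()->37, []
insert(29) -> [29]
extract_min()->29, []
insert(43) -> [43]
insert(17) -> [17, 43]
insert(20) -> [17, 43, 20]

Final heap: [17, 43, 20]


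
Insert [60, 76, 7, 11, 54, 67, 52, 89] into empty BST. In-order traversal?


Insert 60: root
Insert 76: R from 60
Insert 7: L from 60
Insert 11: L from 60 -> R from 7
Insert 54: L from 60 -> R from 7 -> R from 11
Insert 67: R from 60 -> L from 76
Insert 52: L from 60 -> R from 7 -> R from 11 -> L from 54
Insert 89: R from 60 -> R from 76

In-order: [7, 11, 52, 54, 60, 67, 76, 89]


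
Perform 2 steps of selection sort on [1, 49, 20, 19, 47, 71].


Initial: [1, 49, 20, 19, 47, 71]
Step 1: min=1 at 0
  Swap: [1, 49, 20, 19, 47, 71]
Step 2: min=19 at 3
  Swap: [1, 19, 20, 49, 47, 71]

After 2 steps: [1, 19, 20, 49, 47, 71]


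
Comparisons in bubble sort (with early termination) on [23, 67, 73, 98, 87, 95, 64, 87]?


Algorithm: bubble sort (with early termination)
Input: [23, 67, 73, 98, 87, 95, 64, 87]
Sorted: [23, 64, 67, 73, 87, 87, 95, 98]

27


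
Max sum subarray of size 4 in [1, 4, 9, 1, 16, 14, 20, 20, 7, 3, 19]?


[0:4]: 15
[1:5]: 30
[2:6]: 40
[3:7]: 51
[4:8]: 70
[5:9]: 61
[6:10]: 50
[7:11]: 49

Max: 70 at [4:8]


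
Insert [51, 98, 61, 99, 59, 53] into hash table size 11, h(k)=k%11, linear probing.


Insert 51: h=7 -> slot 7
Insert 98: h=10 -> slot 10
Insert 61: h=6 -> slot 6
Insert 99: h=0 -> slot 0
Insert 59: h=4 -> slot 4
Insert 53: h=9 -> slot 9

Table: [99, None, None, None, 59, None, 61, 51, None, 53, 98]


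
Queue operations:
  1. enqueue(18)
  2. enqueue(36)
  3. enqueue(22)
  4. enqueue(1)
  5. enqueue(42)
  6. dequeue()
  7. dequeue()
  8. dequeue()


enqueue(18) -> [18]
enqueue(36) -> [18, 36]
enqueue(22) -> [18, 36, 22]
enqueue(1) -> [18, 36, 22, 1]
enqueue(42) -> [18, 36, 22, 1, 42]
dequeue()->18, [36, 22, 1, 42]
dequeue()->36, [22, 1, 42]
dequeue()->22, [1, 42]

Final queue: [1, 42]


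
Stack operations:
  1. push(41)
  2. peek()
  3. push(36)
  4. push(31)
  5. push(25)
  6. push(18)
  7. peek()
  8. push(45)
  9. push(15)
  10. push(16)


push(41) -> [41]
peek()->41
push(36) -> [41, 36]
push(31) -> [41, 36, 31]
push(25) -> [41, 36, 31, 25]
push(18) -> [41, 36, 31, 25, 18]
peek()->18
push(45) -> [41, 36, 31, 25, 18, 45]
push(15) -> [41, 36, 31, 25, 18, 45, 15]
push(16) -> [41, 36, 31, 25, 18, 45, 15, 16]

Final stack: [41, 36, 31, 25, 18, 45, 15, 16]


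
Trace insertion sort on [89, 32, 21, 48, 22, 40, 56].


Initial: [89, 32, 21, 48, 22, 40, 56]
Insert 32: [32, 89, 21, 48, 22, 40, 56]
Insert 21: [21, 32, 89, 48, 22, 40, 56]
Insert 48: [21, 32, 48, 89, 22, 40, 56]
Insert 22: [21, 22, 32, 48, 89, 40, 56]
Insert 40: [21, 22, 32, 40, 48, 89, 56]
Insert 56: [21, 22, 32, 40, 48, 56, 89]

Sorted: [21, 22, 32, 40, 48, 56, 89]


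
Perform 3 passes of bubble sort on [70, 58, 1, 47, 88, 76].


Initial: [70, 58, 1, 47, 88, 76]
Pass 1: [58, 1, 47, 70, 76, 88] (4 swaps)
Pass 2: [1, 47, 58, 70, 76, 88] (2 swaps)
Pass 3: [1, 47, 58, 70, 76, 88] (0 swaps)

After 3 passes: [1, 47, 58, 70, 76, 88]


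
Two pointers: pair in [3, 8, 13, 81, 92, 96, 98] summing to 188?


lo=0(3)+hi=6(98)=101
lo=1(8)+hi=6(98)=106
lo=2(13)+hi=6(98)=111
lo=3(81)+hi=6(98)=179
lo=4(92)+hi=6(98)=190
lo=4(92)+hi=5(96)=188

Yes: 92+96=188


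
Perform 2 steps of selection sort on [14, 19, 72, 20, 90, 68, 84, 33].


Initial: [14, 19, 72, 20, 90, 68, 84, 33]
Step 1: min=14 at 0
  Swap: [14, 19, 72, 20, 90, 68, 84, 33]
Step 2: min=19 at 1
  Swap: [14, 19, 72, 20, 90, 68, 84, 33]

After 2 steps: [14, 19, 72, 20, 90, 68, 84, 33]


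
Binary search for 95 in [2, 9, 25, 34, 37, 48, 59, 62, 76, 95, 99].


Step 1: lo=0, hi=10, mid=5, val=48
Step 2: lo=6, hi=10, mid=8, val=76
Step 3: lo=9, hi=10, mid=9, val=95

Found at index 9


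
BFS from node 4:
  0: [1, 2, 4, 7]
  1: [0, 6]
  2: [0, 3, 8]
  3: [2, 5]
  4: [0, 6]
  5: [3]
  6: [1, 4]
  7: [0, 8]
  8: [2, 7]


Visit 4, enqueue [0, 6]
Visit 0, enqueue [1, 2, 7]
Visit 6, enqueue []
Visit 1, enqueue []
Visit 2, enqueue [3, 8]
Visit 7, enqueue []
Visit 3, enqueue [5]
Visit 8, enqueue []
Visit 5, enqueue []

BFS order: [4, 0, 6, 1, 2, 7, 3, 8, 5]


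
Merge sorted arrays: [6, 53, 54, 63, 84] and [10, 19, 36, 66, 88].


Take 6 from A
Take 10 from B
Take 19 from B
Take 36 from B
Take 53 from A
Take 54 from A
Take 63 from A
Take 66 from B
Take 84 from A

Merged: [6, 10, 19, 36, 53, 54, 63, 66, 84, 88]


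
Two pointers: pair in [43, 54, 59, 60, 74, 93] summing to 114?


lo=0(43)+hi=5(93)=136
lo=0(43)+hi=4(74)=117
lo=0(43)+hi=3(60)=103
lo=1(54)+hi=3(60)=114

Yes: 54+60=114


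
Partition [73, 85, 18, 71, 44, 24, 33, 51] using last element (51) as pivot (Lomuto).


Pivot: 51
  18 <= 51: swap -> [18, 85, 73, 71, 44, 24, 33, 51]
  44 <= 51: swap -> [18, 44, 73, 71, 85, 24, 33, 51]
  24 <= 51: swap -> [18, 44, 24, 71, 85, 73, 33, 51]
  33 <= 51: swap -> [18, 44, 24, 33, 85, 73, 71, 51]
Place pivot at 4: [18, 44, 24, 33, 51, 73, 71, 85]

Partitioned: [18, 44, 24, 33, 51, 73, 71, 85]


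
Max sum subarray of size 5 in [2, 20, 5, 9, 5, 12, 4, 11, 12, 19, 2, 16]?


[0:5]: 41
[1:6]: 51
[2:7]: 35
[3:8]: 41
[4:9]: 44
[5:10]: 58
[6:11]: 48
[7:12]: 60

Max: 60 at [7:12]


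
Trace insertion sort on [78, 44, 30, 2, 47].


Initial: [78, 44, 30, 2, 47]
Insert 44: [44, 78, 30, 2, 47]
Insert 30: [30, 44, 78, 2, 47]
Insert 2: [2, 30, 44, 78, 47]
Insert 47: [2, 30, 44, 47, 78]

Sorted: [2, 30, 44, 47, 78]


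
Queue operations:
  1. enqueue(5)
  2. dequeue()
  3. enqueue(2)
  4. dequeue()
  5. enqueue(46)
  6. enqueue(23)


enqueue(5) -> [5]
dequeue()->5, []
enqueue(2) -> [2]
dequeue()->2, []
enqueue(46) -> [46]
enqueue(23) -> [46, 23]

Final queue: [46, 23]


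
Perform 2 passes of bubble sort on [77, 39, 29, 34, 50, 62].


Initial: [77, 39, 29, 34, 50, 62]
Pass 1: [39, 29, 34, 50, 62, 77] (5 swaps)
Pass 2: [29, 34, 39, 50, 62, 77] (2 swaps)

After 2 passes: [29, 34, 39, 50, 62, 77]


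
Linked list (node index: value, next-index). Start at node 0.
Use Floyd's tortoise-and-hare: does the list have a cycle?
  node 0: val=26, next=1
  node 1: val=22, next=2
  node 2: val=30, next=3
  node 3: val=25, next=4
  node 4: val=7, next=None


Floyd's tortoise (slow, +1) and hare (fast, +2):
  init: slow=0, fast=0
  step 1: slow=1, fast=2
  step 2: slow=2, fast=4
  step 3: fast -> None, no cycle

Cycle: no


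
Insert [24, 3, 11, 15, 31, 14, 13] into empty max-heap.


Insert 24: [24]
Insert 3: [24, 3]
Insert 11: [24, 3, 11]
Insert 15: [24, 15, 11, 3]
Insert 31: [31, 24, 11, 3, 15]
Insert 14: [31, 24, 14, 3, 15, 11]
Insert 13: [31, 24, 14, 3, 15, 11, 13]

Final heap: [31, 24, 14, 3, 15, 11, 13]


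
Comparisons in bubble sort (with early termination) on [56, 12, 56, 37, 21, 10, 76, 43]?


Algorithm: bubble sort (with early termination)
Input: [56, 12, 56, 37, 21, 10, 76, 43]
Sorted: [10, 12, 21, 37, 43, 56, 56, 76]

27


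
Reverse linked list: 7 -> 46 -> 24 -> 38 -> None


Step 1: curr=7, set curr.next=prev(None) | reversed so far: 7
Step 2: curr=46, set curr.next=prev(7) | reversed so far: 46 -> 7
Step 3: curr=24, set curr.next=prev(46) | reversed so far: 24 -> 46 -> 7
Step 4: curr=38, set curr.next=prev(24) | reversed so far: 38 -> 24 -> 46 -> 7

38 -> 24 -> 46 -> 7 -> None


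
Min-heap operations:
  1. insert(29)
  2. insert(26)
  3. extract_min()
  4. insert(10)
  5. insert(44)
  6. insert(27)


insert(29) -> [29]
insert(26) -> [26, 29]
extract_min()->26, [29]
insert(10) -> [10, 29]
insert(44) -> [10, 29, 44]
insert(27) -> [10, 27, 44, 29]

Final heap: [10, 27, 44, 29]


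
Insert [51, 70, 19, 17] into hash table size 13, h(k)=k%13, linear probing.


Insert 51: h=12 -> slot 12
Insert 70: h=5 -> slot 5
Insert 19: h=6 -> slot 6
Insert 17: h=4 -> slot 4

Table: [None, None, None, None, 17, 70, 19, None, None, None, None, None, 51]


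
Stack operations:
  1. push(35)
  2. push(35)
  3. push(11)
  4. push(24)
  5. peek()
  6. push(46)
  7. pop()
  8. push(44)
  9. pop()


push(35) -> [35]
push(35) -> [35, 35]
push(11) -> [35, 35, 11]
push(24) -> [35, 35, 11, 24]
peek()->24
push(46) -> [35, 35, 11, 24, 46]
pop()->46, [35, 35, 11, 24]
push(44) -> [35, 35, 11, 24, 44]
pop()->44, [35, 35, 11, 24]

Final stack: [35, 35, 11, 24]


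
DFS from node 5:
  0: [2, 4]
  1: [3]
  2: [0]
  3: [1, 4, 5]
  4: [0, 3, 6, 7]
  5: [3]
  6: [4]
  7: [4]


Visit 5, push [3]
Visit 3, push [4, 1]
Visit 1, push []
Visit 4, push [7, 6, 0]
Visit 0, push [2]
Visit 2, push []
Visit 6, push []
Visit 7, push []

DFS order: [5, 3, 1, 4, 0, 2, 6, 7]


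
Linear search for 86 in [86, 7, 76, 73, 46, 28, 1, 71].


i=0: 86==86 found!

Found at 0, 1 comps


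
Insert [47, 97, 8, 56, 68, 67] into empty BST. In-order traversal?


Insert 47: root
Insert 97: R from 47
Insert 8: L from 47
Insert 56: R from 47 -> L from 97
Insert 68: R from 47 -> L from 97 -> R from 56
Insert 67: R from 47 -> L from 97 -> R from 56 -> L from 68

In-order: [8, 47, 56, 67, 68, 97]


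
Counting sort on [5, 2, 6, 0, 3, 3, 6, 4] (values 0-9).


Input: [5, 2, 6, 0, 3, 3, 6, 4]
Counts: [1, 0, 1, 2, 1, 1, 2, 0, 0, 0]

Sorted: [0, 2, 3, 3, 4, 5, 6, 6]


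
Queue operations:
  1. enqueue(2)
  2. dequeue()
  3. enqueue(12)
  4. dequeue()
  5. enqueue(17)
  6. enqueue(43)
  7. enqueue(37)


enqueue(2) -> [2]
dequeue()->2, []
enqueue(12) -> [12]
dequeue()->12, []
enqueue(17) -> [17]
enqueue(43) -> [17, 43]
enqueue(37) -> [17, 43, 37]

Final queue: [17, 43, 37]


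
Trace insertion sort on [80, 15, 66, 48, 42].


Initial: [80, 15, 66, 48, 42]
Insert 15: [15, 80, 66, 48, 42]
Insert 66: [15, 66, 80, 48, 42]
Insert 48: [15, 48, 66, 80, 42]
Insert 42: [15, 42, 48, 66, 80]

Sorted: [15, 42, 48, 66, 80]


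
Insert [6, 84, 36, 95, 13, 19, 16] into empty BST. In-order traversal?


Insert 6: root
Insert 84: R from 6
Insert 36: R from 6 -> L from 84
Insert 95: R from 6 -> R from 84
Insert 13: R from 6 -> L from 84 -> L from 36
Insert 19: R from 6 -> L from 84 -> L from 36 -> R from 13
Insert 16: R from 6 -> L from 84 -> L from 36 -> R from 13 -> L from 19

In-order: [6, 13, 16, 19, 36, 84, 95]


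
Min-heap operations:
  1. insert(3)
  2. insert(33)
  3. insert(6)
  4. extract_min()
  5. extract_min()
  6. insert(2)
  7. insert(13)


insert(3) -> [3]
insert(33) -> [3, 33]
insert(6) -> [3, 33, 6]
extract_min()->3, [6, 33]
extract_min()->6, [33]
insert(2) -> [2, 33]
insert(13) -> [2, 33, 13]

Final heap: [2, 33, 13]


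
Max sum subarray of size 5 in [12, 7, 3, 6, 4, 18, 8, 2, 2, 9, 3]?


[0:5]: 32
[1:6]: 38
[2:7]: 39
[3:8]: 38
[4:9]: 34
[5:10]: 39
[6:11]: 24

Max: 39 at [2:7]


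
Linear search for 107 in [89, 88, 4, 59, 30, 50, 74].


i=0: 89!=107
i=1: 88!=107
i=2: 4!=107
i=3: 59!=107
i=4: 30!=107
i=5: 50!=107
i=6: 74!=107

Not found, 7 comps


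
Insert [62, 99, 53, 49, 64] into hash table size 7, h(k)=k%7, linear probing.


Insert 62: h=6 -> slot 6
Insert 99: h=1 -> slot 1
Insert 53: h=4 -> slot 4
Insert 49: h=0 -> slot 0
Insert 64: h=1, 1 probes -> slot 2

Table: [49, 99, 64, None, 53, None, 62]


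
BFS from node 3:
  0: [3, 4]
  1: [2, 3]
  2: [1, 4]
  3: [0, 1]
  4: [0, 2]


Visit 3, enqueue [0, 1]
Visit 0, enqueue [4]
Visit 1, enqueue [2]
Visit 4, enqueue []
Visit 2, enqueue []

BFS order: [3, 0, 1, 4, 2]


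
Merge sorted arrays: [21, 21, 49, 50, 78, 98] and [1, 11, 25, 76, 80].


Take 1 from B
Take 11 from B
Take 21 from A
Take 21 from A
Take 25 from B
Take 49 from A
Take 50 from A
Take 76 from B
Take 78 from A
Take 80 from B

Merged: [1, 11, 21, 21, 25, 49, 50, 76, 78, 80, 98]


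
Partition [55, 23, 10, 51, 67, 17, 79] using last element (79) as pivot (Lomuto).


Pivot: 79
  55 <= 79: advance i (no swap)
  23 <= 79: advance i (no swap)
  10 <= 79: advance i (no swap)
  51 <= 79: advance i (no swap)
  67 <= 79: advance i (no swap)
  17 <= 79: advance i (no swap)
Place pivot at 6: [55, 23, 10, 51, 67, 17, 79]

Partitioned: [55, 23, 10, 51, 67, 17, 79]


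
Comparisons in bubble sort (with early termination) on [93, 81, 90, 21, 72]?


Algorithm: bubble sort (with early termination)
Input: [93, 81, 90, 21, 72]
Sorted: [21, 72, 81, 90, 93]

10


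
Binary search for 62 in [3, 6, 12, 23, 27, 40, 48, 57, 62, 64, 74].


Step 1: lo=0, hi=10, mid=5, val=40
Step 2: lo=6, hi=10, mid=8, val=62

Found at index 8


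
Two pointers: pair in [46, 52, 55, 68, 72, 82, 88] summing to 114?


lo=0(46)+hi=6(88)=134
lo=0(46)+hi=5(82)=128
lo=0(46)+hi=4(72)=118
lo=0(46)+hi=3(68)=114

Yes: 46+68=114


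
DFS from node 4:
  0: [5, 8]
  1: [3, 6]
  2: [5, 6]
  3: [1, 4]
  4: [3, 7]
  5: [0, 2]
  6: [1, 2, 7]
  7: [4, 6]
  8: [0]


Visit 4, push [7, 3]
Visit 3, push [1]
Visit 1, push [6]
Visit 6, push [7, 2]
Visit 2, push [5]
Visit 5, push [0]
Visit 0, push [8]
Visit 8, push []
Visit 7, push []

DFS order: [4, 3, 1, 6, 2, 5, 0, 8, 7]


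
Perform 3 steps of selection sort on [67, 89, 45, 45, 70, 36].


Initial: [67, 89, 45, 45, 70, 36]
Step 1: min=36 at 5
  Swap: [36, 89, 45, 45, 70, 67]
Step 2: min=45 at 2
  Swap: [36, 45, 89, 45, 70, 67]
Step 3: min=45 at 3
  Swap: [36, 45, 45, 89, 70, 67]

After 3 steps: [36, 45, 45, 89, 70, 67]


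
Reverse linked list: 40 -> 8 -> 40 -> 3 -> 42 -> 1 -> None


Step 1: curr=40, set curr.next=prev(None) | reversed so far: 40
Step 2: curr=8, set curr.next=prev(40) | reversed so far: 8 -> 40
Step 3: curr=40, set curr.next=prev(8) | reversed so far: 40 -> 8 -> 40
Step 4: curr=3, set curr.next=prev(40) | reversed so far: 3 -> 40 -> 8 -> 40
Step 5: curr=42, set curr.next=prev(3) | reversed so far: 42 -> 3 -> 40 -> 8 -> 40
Step 6: curr=1, set curr.next=prev(42) | reversed so far: 1 -> 42 -> 3 -> 40 -> 8 -> 40

1 -> 42 -> 3 -> 40 -> 8 -> 40 -> None


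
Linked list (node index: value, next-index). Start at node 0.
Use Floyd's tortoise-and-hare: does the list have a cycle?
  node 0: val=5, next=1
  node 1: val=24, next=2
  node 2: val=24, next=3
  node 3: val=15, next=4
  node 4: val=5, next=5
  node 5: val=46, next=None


Floyd's tortoise (slow, +1) and hare (fast, +2):
  init: slow=0, fast=0
  step 1: slow=1, fast=2
  step 2: slow=2, fast=4
  step 3: fast 4->5->None, no cycle

Cycle: no


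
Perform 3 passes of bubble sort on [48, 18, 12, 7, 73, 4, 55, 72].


Initial: [48, 18, 12, 7, 73, 4, 55, 72]
Pass 1: [18, 12, 7, 48, 4, 55, 72, 73] (6 swaps)
Pass 2: [12, 7, 18, 4, 48, 55, 72, 73] (3 swaps)
Pass 3: [7, 12, 4, 18, 48, 55, 72, 73] (2 swaps)

After 3 passes: [7, 12, 4, 18, 48, 55, 72, 73]


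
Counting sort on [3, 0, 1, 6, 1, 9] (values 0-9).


Input: [3, 0, 1, 6, 1, 9]
Counts: [1, 2, 0, 1, 0, 0, 1, 0, 0, 1]

Sorted: [0, 1, 1, 3, 6, 9]


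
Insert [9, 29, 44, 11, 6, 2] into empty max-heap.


Insert 9: [9]
Insert 29: [29, 9]
Insert 44: [44, 9, 29]
Insert 11: [44, 11, 29, 9]
Insert 6: [44, 11, 29, 9, 6]
Insert 2: [44, 11, 29, 9, 6, 2]

Final heap: [44, 11, 29, 9, 6, 2]


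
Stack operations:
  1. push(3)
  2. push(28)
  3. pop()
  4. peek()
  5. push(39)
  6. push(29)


push(3) -> [3]
push(28) -> [3, 28]
pop()->28, [3]
peek()->3
push(39) -> [3, 39]
push(29) -> [3, 39, 29]

Final stack: [3, 39, 29]


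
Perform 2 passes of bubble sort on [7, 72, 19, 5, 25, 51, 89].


Initial: [7, 72, 19, 5, 25, 51, 89]
Pass 1: [7, 19, 5, 25, 51, 72, 89] (4 swaps)
Pass 2: [7, 5, 19, 25, 51, 72, 89] (1 swaps)

After 2 passes: [7, 5, 19, 25, 51, 72, 89]


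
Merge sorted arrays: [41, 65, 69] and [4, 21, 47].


Take 4 from B
Take 21 from B
Take 41 from A
Take 47 from B

Merged: [4, 21, 41, 47, 65, 69]


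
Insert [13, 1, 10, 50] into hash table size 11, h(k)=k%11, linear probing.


Insert 13: h=2 -> slot 2
Insert 1: h=1 -> slot 1
Insert 10: h=10 -> slot 10
Insert 50: h=6 -> slot 6

Table: [None, 1, 13, None, None, None, 50, None, None, None, 10]


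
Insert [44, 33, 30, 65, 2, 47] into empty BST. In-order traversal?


Insert 44: root
Insert 33: L from 44
Insert 30: L from 44 -> L from 33
Insert 65: R from 44
Insert 2: L from 44 -> L from 33 -> L from 30
Insert 47: R from 44 -> L from 65

In-order: [2, 30, 33, 44, 47, 65]


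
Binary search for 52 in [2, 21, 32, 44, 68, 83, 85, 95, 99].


Step 1: lo=0, hi=8, mid=4, val=68
Step 2: lo=0, hi=3, mid=1, val=21
Step 3: lo=2, hi=3, mid=2, val=32
Step 4: lo=3, hi=3, mid=3, val=44

Not found


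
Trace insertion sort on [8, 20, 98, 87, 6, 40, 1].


Initial: [8, 20, 98, 87, 6, 40, 1]
Insert 20: [8, 20, 98, 87, 6, 40, 1]
Insert 98: [8, 20, 98, 87, 6, 40, 1]
Insert 87: [8, 20, 87, 98, 6, 40, 1]
Insert 6: [6, 8, 20, 87, 98, 40, 1]
Insert 40: [6, 8, 20, 40, 87, 98, 1]
Insert 1: [1, 6, 8, 20, 40, 87, 98]

Sorted: [1, 6, 8, 20, 40, 87, 98]


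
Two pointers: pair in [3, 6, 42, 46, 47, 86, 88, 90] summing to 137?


lo=0(3)+hi=7(90)=93
lo=1(6)+hi=7(90)=96
lo=2(42)+hi=7(90)=132
lo=3(46)+hi=7(90)=136
lo=4(47)+hi=7(90)=137

Yes: 47+90=137


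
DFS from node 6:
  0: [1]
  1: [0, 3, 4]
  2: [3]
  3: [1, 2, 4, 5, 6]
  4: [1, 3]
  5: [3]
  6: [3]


Visit 6, push [3]
Visit 3, push [5, 4, 2, 1]
Visit 1, push [4, 0]
Visit 0, push []
Visit 4, push []
Visit 2, push []
Visit 5, push []

DFS order: [6, 3, 1, 0, 4, 2, 5]


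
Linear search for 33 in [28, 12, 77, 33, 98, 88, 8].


i=0: 28!=33
i=1: 12!=33
i=2: 77!=33
i=3: 33==33 found!

Found at 3, 4 comps


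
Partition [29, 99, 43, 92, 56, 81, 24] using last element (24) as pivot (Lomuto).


Pivot: 24
Place pivot at 0: [24, 99, 43, 92, 56, 81, 29]

Partitioned: [24, 99, 43, 92, 56, 81, 29]


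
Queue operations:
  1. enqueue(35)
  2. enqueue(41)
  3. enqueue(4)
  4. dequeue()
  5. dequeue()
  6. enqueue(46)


enqueue(35) -> [35]
enqueue(41) -> [35, 41]
enqueue(4) -> [35, 41, 4]
dequeue()->35, [41, 4]
dequeue()->41, [4]
enqueue(46) -> [4, 46]

Final queue: [4, 46]


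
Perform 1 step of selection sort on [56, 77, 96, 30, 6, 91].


Initial: [56, 77, 96, 30, 6, 91]
Step 1: min=6 at 4
  Swap: [6, 77, 96, 30, 56, 91]

After 1 step: [6, 77, 96, 30, 56, 91]


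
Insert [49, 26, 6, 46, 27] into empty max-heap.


Insert 49: [49]
Insert 26: [49, 26]
Insert 6: [49, 26, 6]
Insert 46: [49, 46, 6, 26]
Insert 27: [49, 46, 6, 26, 27]

Final heap: [49, 46, 6, 26, 27]


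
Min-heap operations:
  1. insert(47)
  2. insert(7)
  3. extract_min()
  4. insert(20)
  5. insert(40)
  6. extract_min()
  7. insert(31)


insert(47) -> [47]
insert(7) -> [7, 47]
extract_min()->7, [47]
insert(20) -> [20, 47]
insert(40) -> [20, 47, 40]
extract_min()->20, [40, 47]
insert(31) -> [31, 47, 40]

Final heap: [31, 47, 40]


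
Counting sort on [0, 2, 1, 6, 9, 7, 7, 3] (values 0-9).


Input: [0, 2, 1, 6, 9, 7, 7, 3]
Counts: [1, 1, 1, 1, 0, 0, 1, 2, 0, 1]

Sorted: [0, 1, 2, 3, 6, 7, 7, 9]


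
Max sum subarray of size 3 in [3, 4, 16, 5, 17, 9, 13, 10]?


[0:3]: 23
[1:4]: 25
[2:5]: 38
[3:6]: 31
[4:7]: 39
[5:8]: 32

Max: 39 at [4:7]


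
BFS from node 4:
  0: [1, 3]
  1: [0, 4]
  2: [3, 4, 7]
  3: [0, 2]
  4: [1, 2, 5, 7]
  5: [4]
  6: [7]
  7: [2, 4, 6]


Visit 4, enqueue [1, 2, 5, 7]
Visit 1, enqueue [0]
Visit 2, enqueue [3]
Visit 5, enqueue []
Visit 7, enqueue [6]
Visit 0, enqueue []
Visit 3, enqueue []
Visit 6, enqueue []

BFS order: [4, 1, 2, 5, 7, 0, 3, 6]


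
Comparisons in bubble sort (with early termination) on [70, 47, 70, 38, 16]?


Algorithm: bubble sort (with early termination)
Input: [70, 47, 70, 38, 16]
Sorted: [16, 38, 47, 70, 70]

10


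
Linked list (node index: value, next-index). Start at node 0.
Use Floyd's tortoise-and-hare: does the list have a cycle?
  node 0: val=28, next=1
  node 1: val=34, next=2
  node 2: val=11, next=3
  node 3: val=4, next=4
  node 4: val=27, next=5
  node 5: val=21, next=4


Floyd's tortoise (slow, +1) and hare (fast, +2):
  init: slow=0, fast=0
  step 1: slow=1, fast=2
  step 2: slow=2, fast=4
  step 3: slow=3, fast=4
  step 4: slow=4, fast=4
  slow == fast at node 4: cycle detected

Cycle: yes


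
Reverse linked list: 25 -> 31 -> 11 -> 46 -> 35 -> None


Step 1: curr=25, set curr.next=prev(None) | reversed so far: 25
Step 2: curr=31, set curr.next=prev(25) | reversed so far: 31 -> 25
Step 3: curr=11, set curr.next=prev(31) | reversed so far: 11 -> 31 -> 25
Step 4: curr=46, set curr.next=prev(11) | reversed so far: 46 -> 11 -> 31 -> 25
Step 5: curr=35, set curr.next=prev(46) | reversed so far: 35 -> 46 -> 11 -> 31 -> 25

35 -> 46 -> 11 -> 31 -> 25 -> None


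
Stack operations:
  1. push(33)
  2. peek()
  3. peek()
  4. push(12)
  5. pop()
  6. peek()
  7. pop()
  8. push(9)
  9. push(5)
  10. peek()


push(33) -> [33]
peek()->33
peek()->33
push(12) -> [33, 12]
pop()->12, [33]
peek()->33
pop()->33, []
push(9) -> [9]
push(5) -> [9, 5]
peek()->5

Final stack: [9, 5]


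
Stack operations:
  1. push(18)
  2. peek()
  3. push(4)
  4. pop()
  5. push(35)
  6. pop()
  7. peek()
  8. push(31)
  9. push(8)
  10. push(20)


push(18) -> [18]
peek()->18
push(4) -> [18, 4]
pop()->4, [18]
push(35) -> [18, 35]
pop()->35, [18]
peek()->18
push(31) -> [18, 31]
push(8) -> [18, 31, 8]
push(20) -> [18, 31, 8, 20]

Final stack: [18, 31, 8, 20]


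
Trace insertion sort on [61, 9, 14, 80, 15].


Initial: [61, 9, 14, 80, 15]
Insert 9: [9, 61, 14, 80, 15]
Insert 14: [9, 14, 61, 80, 15]
Insert 80: [9, 14, 61, 80, 15]
Insert 15: [9, 14, 15, 61, 80]

Sorted: [9, 14, 15, 61, 80]


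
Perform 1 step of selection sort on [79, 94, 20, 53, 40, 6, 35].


Initial: [79, 94, 20, 53, 40, 6, 35]
Step 1: min=6 at 5
  Swap: [6, 94, 20, 53, 40, 79, 35]

After 1 step: [6, 94, 20, 53, 40, 79, 35]


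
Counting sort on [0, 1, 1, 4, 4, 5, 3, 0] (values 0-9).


Input: [0, 1, 1, 4, 4, 5, 3, 0]
Counts: [2, 2, 0, 1, 2, 1, 0, 0, 0, 0]

Sorted: [0, 0, 1, 1, 3, 4, 4, 5]


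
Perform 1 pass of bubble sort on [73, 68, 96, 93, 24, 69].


Initial: [73, 68, 96, 93, 24, 69]
Pass 1: [68, 73, 93, 24, 69, 96] (4 swaps)

After 1 pass: [68, 73, 93, 24, 69, 96]


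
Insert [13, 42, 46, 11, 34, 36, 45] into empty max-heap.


Insert 13: [13]
Insert 42: [42, 13]
Insert 46: [46, 13, 42]
Insert 11: [46, 13, 42, 11]
Insert 34: [46, 34, 42, 11, 13]
Insert 36: [46, 34, 42, 11, 13, 36]
Insert 45: [46, 34, 45, 11, 13, 36, 42]

Final heap: [46, 34, 45, 11, 13, 36, 42]


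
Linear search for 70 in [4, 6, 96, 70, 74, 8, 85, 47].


i=0: 4!=70
i=1: 6!=70
i=2: 96!=70
i=3: 70==70 found!

Found at 3, 4 comps


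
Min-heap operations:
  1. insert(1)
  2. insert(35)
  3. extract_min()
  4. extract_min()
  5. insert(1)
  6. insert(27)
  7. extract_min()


insert(1) -> [1]
insert(35) -> [1, 35]
extract_min()->1, [35]
extract_min()->35, []
insert(1) -> [1]
insert(27) -> [1, 27]
extract_min()->1, [27]

Final heap: [27]


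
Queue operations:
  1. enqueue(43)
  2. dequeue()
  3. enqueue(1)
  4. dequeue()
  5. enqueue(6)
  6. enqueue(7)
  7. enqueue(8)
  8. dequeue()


enqueue(43) -> [43]
dequeue()->43, []
enqueue(1) -> [1]
dequeue()->1, []
enqueue(6) -> [6]
enqueue(7) -> [6, 7]
enqueue(8) -> [6, 7, 8]
dequeue()->6, [7, 8]

Final queue: [7, 8]


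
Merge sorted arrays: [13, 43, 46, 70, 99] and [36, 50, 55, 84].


Take 13 from A
Take 36 from B
Take 43 from A
Take 46 from A
Take 50 from B
Take 55 from B
Take 70 from A
Take 84 from B

Merged: [13, 36, 43, 46, 50, 55, 70, 84, 99]


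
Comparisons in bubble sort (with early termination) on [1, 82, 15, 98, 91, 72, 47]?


Algorithm: bubble sort (with early termination)
Input: [1, 82, 15, 98, 91, 72, 47]
Sorted: [1, 15, 47, 72, 82, 91, 98]

20


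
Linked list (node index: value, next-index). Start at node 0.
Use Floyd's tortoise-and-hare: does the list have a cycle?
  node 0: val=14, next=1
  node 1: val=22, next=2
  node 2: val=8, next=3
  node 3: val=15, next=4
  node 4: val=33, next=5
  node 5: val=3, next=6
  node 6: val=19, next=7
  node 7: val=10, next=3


Floyd's tortoise (slow, +1) and hare (fast, +2):
  init: slow=0, fast=0
  step 1: slow=1, fast=2
  step 2: slow=2, fast=4
  step 3: slow=3, fast=6
  step 4: slow=4, fast=3
  step 5: slow=5, fast=5
  slow == fast at node 5: cycle detected

Cycle: yes
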